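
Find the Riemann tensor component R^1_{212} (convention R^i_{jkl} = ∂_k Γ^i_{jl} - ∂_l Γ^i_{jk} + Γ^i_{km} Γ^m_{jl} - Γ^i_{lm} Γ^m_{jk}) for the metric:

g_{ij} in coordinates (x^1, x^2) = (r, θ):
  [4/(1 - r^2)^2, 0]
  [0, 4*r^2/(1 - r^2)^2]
Non-zero Christoffel symbols (Γ^k_{ij} = Γ^k_{ji}):
Γ^r_{r r} = 2*r/(1 - r^2)
Γ^r_{θ θ} = (r^3 + r)/(r^2 - 1)
Γ^θ_{r θ} = (-r^2 - 1)/(r^3 - r)
R^r_{θ r θ} = ∂_r Γ^r_{θ θ} - ∂_θ Γ^r_{θ r} + Γ^r_{r m} Γ^m_{θ θ} - Γ^r_{θ m} Γ^m_{θ r}
  = ((r^4 - 4*r^2 - 1)/(r^2 - 1)^2) - (0) + (-2*r^2*(r^2 + 1)/(r^2 - 1)^2) - (-(r^2 + 1)^2/(r^2 - 1)^2) = -4*r^2/(r^2 - 1)^2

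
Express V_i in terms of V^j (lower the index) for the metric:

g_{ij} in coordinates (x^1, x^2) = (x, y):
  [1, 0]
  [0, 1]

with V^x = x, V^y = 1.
V_i = g_{ij} V^j:
V_x = (1)(x) + (0)(1) = x
V_y = (0)(x) + (1)(1) = 1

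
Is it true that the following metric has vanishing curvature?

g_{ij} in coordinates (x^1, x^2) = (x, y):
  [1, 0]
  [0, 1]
All metric components are constant, so every Christoffel symbol vanishes and R^i_{jkl} = 0.
Yes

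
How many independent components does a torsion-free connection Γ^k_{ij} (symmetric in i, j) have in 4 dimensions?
Γ^k_{ij} has n choices for the upper index and n(n+1)/2 independent symmetric lower index pairs.
Total = 4 × 4×5/2 = 4 × 10 = 40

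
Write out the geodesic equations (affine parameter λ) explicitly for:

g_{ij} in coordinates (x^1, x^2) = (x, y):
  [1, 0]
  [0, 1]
Geodesic equation: d^2x^k/dλ^2 + Γ^k_{ij} (dx^i/dλ)(dx^j/dλ) = 0.
All Christoffel symbols vanish, so the geodesics are straight lines:
d^2x/dλ^2 = 0
d^2y/dλ^2 = 0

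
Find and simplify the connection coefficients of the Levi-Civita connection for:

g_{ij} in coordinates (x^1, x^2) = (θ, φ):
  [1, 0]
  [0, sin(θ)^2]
Using Γ^k_{ij} = (1/2) g^{km} (∂_i g_{mj} + ∂_j g_{mi} - ∂_m g_{ij}); the metric is diagonal, so only the m = k term contributes.
Non-zero symbols (using the symmetry Γ^k_{ij} = Γ^k_{ji}):
Γ^θ_{φ φ} = (1/2) g^{θθ} (∂_φ g_{θφ} + ∂_φ g_{θφ} - ∂_θ g_{φφ}) = (1/2)(1)((0) + (0) - (sin(2*θ))) = -sin(2*θ)/2
Γ^φ_{θ φ} = (1/2) g^{φφ} (∂_θ g_{φφ} + ∂_φ g_{φθ} - ∂_φ g_{θφ}) = (1/2)(1/sin(θ)^2)((sin(2*θ)) + (0) - (0)) = 1/tan(θ)
All other Christoffel symbols are zero.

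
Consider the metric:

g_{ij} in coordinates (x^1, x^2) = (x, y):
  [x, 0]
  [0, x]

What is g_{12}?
With x^1 = x, x^2 = y, g_{12} = g_{xy} is the row-1, column-2 entry of the matrix.
g_{12} = 0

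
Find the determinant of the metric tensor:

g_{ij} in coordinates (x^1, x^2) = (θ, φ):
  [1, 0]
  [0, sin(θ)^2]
For a 2×2 metric: det(g) = g_{11}·g_{22} - g_{12}·g_{21}
= (1)·(sin(θ)^2) - (0)·(0)
= sin(θ)^2 - 0
det(g) = sin(θ)^2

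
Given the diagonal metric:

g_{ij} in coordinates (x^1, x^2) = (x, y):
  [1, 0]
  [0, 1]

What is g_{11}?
With x^1 = x, x^2 = y, g_{11} = g_{xx} is the row-1, column-1 entry of the matrix.
g_{11} = 1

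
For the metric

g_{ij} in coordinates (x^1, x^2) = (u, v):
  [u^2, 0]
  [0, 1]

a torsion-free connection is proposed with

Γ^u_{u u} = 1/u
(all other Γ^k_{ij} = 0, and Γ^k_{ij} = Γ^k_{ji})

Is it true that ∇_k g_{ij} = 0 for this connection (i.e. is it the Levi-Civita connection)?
Using ∇_k g_{ij} = ∂_k g_{ij} - Γ^m_{ki} g_{mj} - Γ^m_{kj} g_{im}:
e.g. ∇_u g_{uu} = (2*u) - (u) - (u) = 0
Every component ∇_k g_{ij} vanishes: the connection is metric compatible.
Yes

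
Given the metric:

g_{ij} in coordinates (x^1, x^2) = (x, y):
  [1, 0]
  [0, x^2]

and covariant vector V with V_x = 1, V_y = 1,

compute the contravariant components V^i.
Inverse metric (diagonal): g^{xx} = 1, g^{yy} = 1/x^2
V^i = g^{ij} V_j:
V^x = (1)(1) + (0)(1) = 1
V^y = (0)(1) + (1/x^2)(1) = 1/x^2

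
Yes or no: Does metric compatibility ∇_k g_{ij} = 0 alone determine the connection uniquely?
One also needs vanishing torsion; metric compatibility plus torsion-freeness singles out the Levi-Civita connection.
No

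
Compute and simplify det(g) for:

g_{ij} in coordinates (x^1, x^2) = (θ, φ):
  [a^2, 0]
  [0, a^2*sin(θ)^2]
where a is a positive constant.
For a 2×2 metric: det(g) = g_{11}·g_{22} - g_{12}·g_{21}
= (a^2)·(a^2*sin(θ)^2) - (0)·(0)
= a^4*sin(θ)^2 - 0
det(g) = a^4*sin(θ)^2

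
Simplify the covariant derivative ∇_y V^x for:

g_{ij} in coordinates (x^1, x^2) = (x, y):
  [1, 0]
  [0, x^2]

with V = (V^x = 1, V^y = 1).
Non-zero Christoffel symbols:
Γ^x_{y y} = -x
Γ^y_{x y} = 1/x
∇_y V^x = ∂_y V^x + Γ^x_{y j} V^j
  = (0) + (0)(1) + (-x)(1)
  = -x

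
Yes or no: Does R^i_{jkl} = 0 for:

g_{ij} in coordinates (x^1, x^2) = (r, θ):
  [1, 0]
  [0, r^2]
Non-zero Christoffel symbols:
Γ^r_{θ θ} = -r
Γ^θ_{r θ} = 1/r
Ricci tensor: R_{rr} = 0, R_{rθ} = 0, R_{θθ} = 0
All R_{ij} vanish; in 2 dimensions the Riemann tensor is fully determined by the Ricci tensor, so R^i_{jkl} = 0: the metric is flat (curvilinear coordinates on flat space).
Yes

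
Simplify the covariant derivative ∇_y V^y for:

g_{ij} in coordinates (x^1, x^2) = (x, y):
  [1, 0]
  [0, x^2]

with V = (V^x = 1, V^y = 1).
Non-zero Christoffel symbols:
Γ^x_{y y} = -x
Γ^y_{x y} = 1/x
∇_y V^y = ∂_y V^y + Γ^y_{y j} V^j
  = (0) + (1/x)(1) + (0)(1)
  = 1/x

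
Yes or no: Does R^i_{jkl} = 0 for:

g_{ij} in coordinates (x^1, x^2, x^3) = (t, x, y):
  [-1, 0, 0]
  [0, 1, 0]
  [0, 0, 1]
All metric components are constant, so every Christoffel symbol vanishes and R^i_{jkl} = 0.
Yes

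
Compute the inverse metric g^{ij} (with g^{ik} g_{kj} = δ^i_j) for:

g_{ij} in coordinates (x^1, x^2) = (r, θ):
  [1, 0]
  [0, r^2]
The metric is diagonal, so g^{ij} is diagonal with entries 1/g_{ii}: diag(1, 1/(r^2)).
g^{ij}:
  [1, 0]
  [0, 1/r^2]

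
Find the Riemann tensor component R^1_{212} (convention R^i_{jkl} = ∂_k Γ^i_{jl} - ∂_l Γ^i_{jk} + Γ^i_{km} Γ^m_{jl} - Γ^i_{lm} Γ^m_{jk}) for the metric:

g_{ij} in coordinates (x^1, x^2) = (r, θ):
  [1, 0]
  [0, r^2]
Non-zero Christoffel symbols (Γ^k_{ij} = Γ^k_{ji}):
Γ^r_{θ θ} = -r
Γ^θ_{r θ} = 1/r
R^r_{θ r θ} = ∂_r Γ^r_{θ θ} - ∂_θ Γ^r_{θ r} + Γ^r_{r m} Γ^m_{θ θ} - Γ^r_{θ m} Γ^m_{θ r}
  = (-1) - (0) + (0) - (-1) = 0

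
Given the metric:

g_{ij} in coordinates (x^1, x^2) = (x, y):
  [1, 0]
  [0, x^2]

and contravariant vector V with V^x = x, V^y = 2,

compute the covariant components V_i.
V_i = g_{ij} V^j:
V_x = (1)(x) + (0)(2) = x
V_y = (0)(x) + (x^2)(2) = 2*x^2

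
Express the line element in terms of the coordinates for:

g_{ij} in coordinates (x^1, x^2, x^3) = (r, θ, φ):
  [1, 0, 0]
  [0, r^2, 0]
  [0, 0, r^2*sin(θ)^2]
ds^2 = g_{ij} dx^i dx^j; only the non-zero components contribute.
ds^2 = dr^2 + r^2 dθ^2 + r^2*sin(θ)^2 dφ^2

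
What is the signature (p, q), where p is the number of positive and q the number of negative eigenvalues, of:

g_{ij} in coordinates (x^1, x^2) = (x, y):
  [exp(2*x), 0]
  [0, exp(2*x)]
The metric is diagonal, so its eigenvalues are the diagonal entries: exp(2*x), exp(2*x) (at a generic point, where coordinate-dependent entries are positive).
2 positive, 0 negative.
(2, 0) - Riemannian (positive definite)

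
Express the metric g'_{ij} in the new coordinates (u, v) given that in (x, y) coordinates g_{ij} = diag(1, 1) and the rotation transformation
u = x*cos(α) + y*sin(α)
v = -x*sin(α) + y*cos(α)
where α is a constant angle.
Invert the transformation: x = u*cos(α) - v*sin(α), y = u*sin(α) + v*cos(α)
g'_{ij} = (∂x^k/∂x'^i)(∂x^l/∂x'^j) g_{kl}; with g_{kl} = δ_{kl} this is Σ_k (∂x^k/∂x'^i)(∂x^k/∂x'^j).
Jacobian: ∂x/∂u = cos(α), ∂x/∂v = -sin(α), ∂y/∂u = sin(α), ∂y/∂v = cos(α)
g'_{uu} = (cos(α))(cos(α)) + (sin(α))(sin(α)) = 1
g'_{uv} = (cos(α))(-sin(α)) + (sin(α))(cos(α)) = 0
g'_{vv} = (-sin(α))(-sin(α)) + (cos(α))(cos(α)) = 1
g'_{ij} = diag(1, 1)
The Euclidean metric is invariant under rotations.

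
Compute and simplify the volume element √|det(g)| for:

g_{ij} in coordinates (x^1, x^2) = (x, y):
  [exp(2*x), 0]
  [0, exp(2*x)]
det(g) = exp(4*x)
√|det(g)| = exp(2*x)
Volume element: dV = exp(2*x) dx dy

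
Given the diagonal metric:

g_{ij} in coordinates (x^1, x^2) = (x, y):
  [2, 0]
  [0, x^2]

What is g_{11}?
With x^1 = x, x^2 = y, g_{11} = g_{xx} is the row-1, column-1 entry of the matrix.
g_{11} = 2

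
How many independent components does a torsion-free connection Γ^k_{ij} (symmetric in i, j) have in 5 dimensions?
Γ^k_{ij} has n choices for the upper index and n(n+1)/2 independent symmetric lower index pairs.
Total = 5 × 5×6/2 = 5 × 15 = 75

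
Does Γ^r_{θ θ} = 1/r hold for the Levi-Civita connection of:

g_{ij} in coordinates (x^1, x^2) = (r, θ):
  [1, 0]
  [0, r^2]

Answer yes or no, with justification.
Γ^r_{θ θ} = (1/2) g^{rr} (∂_θ g_{rθ} + ∂_θ g_{rθ} - ∂_r g_{θθ}) = (1/2)(1)((0) + (0) - (2*r)) = -r
This differs from the proposed value 1/r.
No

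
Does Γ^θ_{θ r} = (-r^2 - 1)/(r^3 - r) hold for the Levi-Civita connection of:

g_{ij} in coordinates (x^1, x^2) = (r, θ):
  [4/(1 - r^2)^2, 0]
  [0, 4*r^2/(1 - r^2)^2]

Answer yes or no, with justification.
Γ^θ_{θ r} = (1/2) g^{θθ} (∂_θ g_{θr} + ∂_r g_{θθ} - ∂_θ g_{θr}) = (1/2)((1 - r^2)^2/(4*r^2))((0) + (-8*(r^3 + r)/(r^2 - 1)^3) - (0)) = (-r^2 - 1)/(r^3 - r)
This equals the proposed value (-r^2 - 1)/(r^3 - r).
Yes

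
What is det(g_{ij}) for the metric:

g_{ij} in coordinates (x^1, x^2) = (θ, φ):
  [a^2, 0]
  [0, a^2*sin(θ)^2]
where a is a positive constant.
For a 2×2 metric: det(g) = g_{11}·g_{22} - g_{12}·g_{21}
= (a^2)·(a^2*sin(θ)^2) - (0)·(0)
= a^4*sin(θ)^2 - 0
det(g) = a^4*sin(θ)^2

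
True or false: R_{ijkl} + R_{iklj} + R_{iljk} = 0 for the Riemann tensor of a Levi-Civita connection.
This is the first (algebraic) Bianchi identity.
True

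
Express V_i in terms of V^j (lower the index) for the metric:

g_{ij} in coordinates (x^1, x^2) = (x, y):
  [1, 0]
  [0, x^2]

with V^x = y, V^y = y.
V_i = g_{ij} V^j:
V_x = (1)(y) + (0)(y) = y
V_y = (0)(y) + (x^2)(y) = x^2*y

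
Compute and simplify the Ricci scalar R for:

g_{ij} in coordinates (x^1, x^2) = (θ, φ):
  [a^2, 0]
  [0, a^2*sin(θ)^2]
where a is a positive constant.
Non-zero Christoffel symbols (Γ^k_{ij} = Γ^k_{ji}):
Γ^θ_{φ φ} = -sin(2*θ)/2
Γ^φ_{θ φ} = 1/tan(θ)
Ricci tensor (R_{ij} = R^k_{ikj}): R_{θθ} = 1, R_{θφ} = 0, R_{φφ} = sin(θ)^2
Inverse metric: g^{θθ} = 1/a^2, g^{φφ} = 1/(a^2*sin(θ)^2)
R = g^{ij} R_{ij} = (1/a^2)(1) + (1/(a^2*sin(θ)^2))(sin(θ)^2) = 2/a^2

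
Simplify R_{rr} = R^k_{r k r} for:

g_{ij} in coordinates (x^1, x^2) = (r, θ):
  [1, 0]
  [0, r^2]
Non-zero Christoffel symbols (Γ^k_{ij} = Γ^k_{ji}):
Γ^r_{θ θ} = -r
Γ^θ_{r θ} = 1/r
R^r_{r r r} = 0 (a repeated index in an antisymmetric pair)
R^θ_{r θ r} = ∂_θ Γ^θ_{r r} - ∂_r Γ^θ_{r θ} + Γ^θ_{θ m} Γ^m_{r r} - Γ^θ_{r m} Γ^m_{r θ}
  = (0) - (-1/r^2) + (0) - (1/r^2) = 0
R_{rr} = R^r_{r r r} + R^θ_{r θ r} = (0) + (0) = 0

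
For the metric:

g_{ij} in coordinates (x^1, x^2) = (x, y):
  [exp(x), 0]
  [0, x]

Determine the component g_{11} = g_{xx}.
With x^1 = x, x^2 = y, g_{11} = g_{xx} is the row-1, column-1 entry of the matrix.
g_{11} = exp(x)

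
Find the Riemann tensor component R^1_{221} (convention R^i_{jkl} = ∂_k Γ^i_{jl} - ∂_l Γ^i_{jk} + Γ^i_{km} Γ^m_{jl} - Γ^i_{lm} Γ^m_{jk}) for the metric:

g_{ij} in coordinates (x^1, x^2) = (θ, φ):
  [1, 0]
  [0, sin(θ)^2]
Non-zero Christoffel symbols (Γ^k_{ij} = Γ^k_{ji}):
Γ^θ_{φ φ} = -sin(2*θ)/2
Γ^φ_{θ φ} = 1/tan(θ)
R^θ_{φ φ θ} = ∂_φ Γ^θ_{φ θ} - ∂_θ Γ^θ_{φ φ} + Γ^θ_{φ m} Γ^m_{φ θ} - Γ^θ_{θ m} Γ^m_{φ φ}
  = (0) - (-cos(2*θ)) + (-cos(θ)^2) - (0) = -sin(θ)^2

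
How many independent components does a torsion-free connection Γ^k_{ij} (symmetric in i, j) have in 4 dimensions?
Γ^k_{ij} has n choices for the upper index and n(n+1)/2 independent symmetric lower index pairs.
Total = 4 × 4×5/2 = 4 × 10 = 40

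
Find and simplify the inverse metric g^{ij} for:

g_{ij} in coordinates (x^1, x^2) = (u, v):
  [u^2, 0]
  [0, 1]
The metric is diagonal, so g^{ij} is diagonal with entries 1/g_{ii}: diag(1/(u^2), 1).
g^{ij}:
  [1/u^2, 0]
  [0, 1]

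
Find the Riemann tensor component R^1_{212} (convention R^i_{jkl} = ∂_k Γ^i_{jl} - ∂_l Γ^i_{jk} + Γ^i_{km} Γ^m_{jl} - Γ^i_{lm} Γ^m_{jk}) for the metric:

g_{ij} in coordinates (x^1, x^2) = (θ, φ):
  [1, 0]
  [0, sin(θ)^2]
Non-zero Christoffel symbols (Γ^k_{ij} = Γ^k_{ji}):
Γ^θ_{φ φ} = -sin(2*θ)/2
Γ^φ_{θ φ} = 1/tan(θ)
R^θ_{φ θ φ} = ∂_θ Γ^θ_{φ φ} - ∂_φ Γ^θ_{φ θ} + Γ^θ_{θ m} Γ^m_{φ φ} - Γ^θ_{φ m} Γ^m_{φ θ}
  = (-cos(2*θ)) - (0) + (0) - (-cos(θ)^2) = sin(θ)^2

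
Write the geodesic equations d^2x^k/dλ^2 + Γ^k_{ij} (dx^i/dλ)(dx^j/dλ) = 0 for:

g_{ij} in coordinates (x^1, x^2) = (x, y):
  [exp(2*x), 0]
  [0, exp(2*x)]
Geodesic equation: d^2x^k/dλ^2 + Γ^k_{ij} (dx^i/dλ)(dx^j/dλ) = 0.
Non-zero Christoffel symbols:
Γ^x_{x x} = 1
Γ^x_{y y} = -1
Γ^y_{x y} = 1
Substituting (the symmetric pair Γ^k_{ij}, Γ^k_{ji} combines into a factor 2):
d^2x/dλ^2 + (dx/dλ)^2 - (dy/dλ)^2 = 0
d^2y/dλ^2 + 2 (dx/dλ)(dy/dλ) = 0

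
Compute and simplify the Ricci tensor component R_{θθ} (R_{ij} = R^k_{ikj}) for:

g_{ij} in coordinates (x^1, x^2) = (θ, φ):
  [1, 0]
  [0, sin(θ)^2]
Non-zero Christoffel symbols (Γ^k_{ij} = Γ^k_{ji}):
Γ^θ_{φ φ} = -sin(2*θ)/2
Γ^φ_{θ φ} = 1/tan(θ)
R^θ_{θ θ θ} = 0 (a repeated index in an antisymmetric pair)
R^φ_{θ φ θ} = ∂_φ Γ^φ_{θ θ} - ∂_θ Γ^φ_{θ φ} + Γ^φ_{φ m} Γ^m_{θ θ} - Γ^φ_{θ m} Γ^m_{θ φ}
  = (0) - (-1/sin(θ)^2) + (0) - (1/tan(θ)^2) = 1
R_{θθ} = R^θ_{θ θ θ} + R^φ_{θ φ θ} = (0) + (1) = 1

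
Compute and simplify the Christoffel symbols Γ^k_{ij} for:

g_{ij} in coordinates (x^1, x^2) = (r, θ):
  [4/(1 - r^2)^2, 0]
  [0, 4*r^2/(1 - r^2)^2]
Using Γ^k_{ij} = (1/2) g^{km} (∂_i g_{mj} + ∂_j g_{mi} - ∂_m g_{ij}); the metric is diagonal, so only the m = k term contributes.
Non-zero symbols (using the symmetry Γ^k_{ij} = Γ^k_{ji}):
Γ^r_{r r} = (1/2) g^{rr} (∂_r g_{rr} + ∂_r g_{rr} - ∂_r g_{rr}) = (1/2)((1 - r^2)^2/4)((16*r/(1 - r^2)^3) + (16*r/(1 - r^2)^3) - (16*r/(1 - r^2)^3)) = 2*r/(1 - r^2)
Γ^r_{θ θ} = (1/2) g^{rr} (∂_θ g_{rθ} + ∂_θ g_{rθ} - ∂_r g_{θθ}) = (1/2)((1 - r^2)^2/4)((0) + (0) - (-8*(r^3 + r)/(r^2 - 1)^3)) = (r^3 + r)/(r^2 - 1)
Γ^θ_{r θ} = (1/2) g^{θθ} (∂_r g_{θθ} + ∂_θ g_{θr} - ∂_θ g_{rθ}) = (1/2)((1 - r^2)^2/(4*r^2))((-8*(r^3 + r)/(r^2 - 1)^3) + (0) - (0)) = (-r^2 - 1)/(r^3 - r)
All other Christoffel symbols are zero.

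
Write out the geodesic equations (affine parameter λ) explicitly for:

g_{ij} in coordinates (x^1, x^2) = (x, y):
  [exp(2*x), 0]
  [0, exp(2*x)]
Geodesic equation: d^2x^k/dλ^2 + Γ^k_{ij} (dx^i/dλ)(dx^j/dλ) = 0.
Non-zero Christoffel symbols:
Γ^x_{x x} = 1
Γ^x_{y y} = -1
Γ^y_{x y} = 1
Substituting (the symmetric pair Γ^k_{ij}, Γ^k_{ji} combines into a factor 2):
d^2x/dλ^2 + (dx/dλ)^2 - (dy/dλ)^2 = 0
d^2y/dλ^2 + 2 (dx/dλ)(dy/dλ) = 0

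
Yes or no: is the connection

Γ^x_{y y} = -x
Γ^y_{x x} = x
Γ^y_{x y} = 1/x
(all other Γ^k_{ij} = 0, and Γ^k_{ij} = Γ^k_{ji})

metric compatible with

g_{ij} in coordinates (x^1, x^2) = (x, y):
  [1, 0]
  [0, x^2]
Using ∇_k g_{ij} = ∂_k g_{ij} - Γ^m_{ki} g_{mj} - Γ^m_{kj} g_{im}:
∇_x g_{xy} = (0) - (x^3) - (0) = -x^3 ≠ 0
So the connection is not metric compatible (it is not the Levi-Civita connection).
No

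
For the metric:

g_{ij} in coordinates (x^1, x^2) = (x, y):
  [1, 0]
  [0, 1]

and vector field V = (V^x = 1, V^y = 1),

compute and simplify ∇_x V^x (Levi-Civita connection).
All Christoffel symbols are zero.
∇_x V^x = ∂_x V^x + Γ^x_{x j} V^j
  = (0) + (0)(1) + (0)(1)
  = 0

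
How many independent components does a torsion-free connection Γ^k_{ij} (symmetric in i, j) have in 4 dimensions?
Γ^k_{ij} has n choices for the upper index and n(n+1)/2 independent symmetric lower index pairs.
Total = 4 × 4×5/2 = 4 × 10 = 40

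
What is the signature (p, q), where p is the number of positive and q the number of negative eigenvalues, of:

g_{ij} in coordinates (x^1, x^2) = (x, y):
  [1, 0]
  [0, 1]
The metric is diagonal, so its eigenvalues are the diagonal entries: 1, 1 (at a generic point, where coordinate-dependent entries are positive).
2 positive, 0 negative.
(2, 0) - Riemannian (positive definite)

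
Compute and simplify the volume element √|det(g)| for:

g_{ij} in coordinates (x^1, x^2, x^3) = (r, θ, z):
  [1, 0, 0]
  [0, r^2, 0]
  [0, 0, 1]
det(g) = r^2
√|det(g)| = r
Volume element: dV = r dr dθ dz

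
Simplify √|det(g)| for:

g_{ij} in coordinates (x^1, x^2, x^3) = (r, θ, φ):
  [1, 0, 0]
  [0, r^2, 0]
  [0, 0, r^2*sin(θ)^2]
det(g) = r^4*sin(θ)^2
√|det(g)| = r^2*sin(θ) (taking 0 < θ < π so that |sin(θ)| = sin(θ))
Volume element: dV = r^2*sin(θ) dr dθ dφ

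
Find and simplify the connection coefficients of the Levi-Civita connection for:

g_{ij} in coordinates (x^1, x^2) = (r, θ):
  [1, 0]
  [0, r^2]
Using Γ^k_{ij} = (1/2) g^{km} (∂_i g_{mj} + ∂_j g_{mi} - ∂_m g_{ij}); the metric is diagonal, so only the m = k term contributes.
Non-zero symbols (using the symmetry Γ^k_{ij} = Γ^k_{ji}):
Γ^r_{θ θ} = (1/2) g^{rr} (∂_θ g_{rθ} + ∂_θ g_{rθ} - ∂_r g_{θθ}) = (1/2)(1)((0) + (0) - (2*r)) = -r
Γ^θ_{r θ} = (1/2) g^{θθ} (∂_r g_{θθ} + ∂_θ g_{θr} - ∂_θ g_{rθ}) = (1/2)(1/r^2)((2*r) + (0) - (0)) = 1/r
All other Christoffel symbols are zero.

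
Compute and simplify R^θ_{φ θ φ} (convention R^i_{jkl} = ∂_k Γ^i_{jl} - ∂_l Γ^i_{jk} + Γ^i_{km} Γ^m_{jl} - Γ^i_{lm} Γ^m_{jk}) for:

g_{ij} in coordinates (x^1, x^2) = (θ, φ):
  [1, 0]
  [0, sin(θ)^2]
Non-zero Christoffel symbols (Γ^k_{ij} = Γ^k_{ji}):
Γ^θ_{φ φ} = -sin(2*θ)/2
Γ^φ_{θ φ} = 1/tan(θ)
R^θ_{φ θ φ} = ∂_θ Γ^θ_{φ φ} - ∂_φ Γ^θ_{φ θ} + Γ^θ_{θ m} Γ^m_{φ φ} - Γ^θ_{φ m} Γ^m_{φ θ}
  = (-cos(2*θ)) - (0) + (0) - (-cos(θ)^2) = sin(θ)^2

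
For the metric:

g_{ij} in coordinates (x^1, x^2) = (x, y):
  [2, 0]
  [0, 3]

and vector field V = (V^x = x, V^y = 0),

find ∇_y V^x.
All Christoffel symbols are zero.
∇_y V^x = ∂_y V^x + Γ^x_{y j} V^j
  = (0) + (0)(x) + (0)(0)
  = 0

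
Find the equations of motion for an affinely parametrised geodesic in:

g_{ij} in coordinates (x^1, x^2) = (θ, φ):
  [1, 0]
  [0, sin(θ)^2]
Geodesic equation: d^2x^k/dλ^2 + Γ^k_{ij} (dx^i/dλ)(dx^j/dλ) = 0.
Non-zero Christoffel symbols:
Γ^θ_{φ φ} = -sin(2*θ)/2
Γ^φ_{θ φ} = 1/tan(θ)
Substituting (the symmetric pair Γ^k_{ij}, Γ^k_{ji} combines into a factor 2):
d^2θ/dλ^2 - (sin(2*θ)/2) (dφ/dλ)^2 = 0
d^2φ/dλ^2 + (2/tan(θ)) (dθ/dλ)(dφ/dλ) = 0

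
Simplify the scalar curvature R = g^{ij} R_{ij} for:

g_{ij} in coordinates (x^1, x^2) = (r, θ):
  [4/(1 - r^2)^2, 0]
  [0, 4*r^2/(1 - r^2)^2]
Non-zero Christoffel symbols (Γ^k_{ij} = Γ^k_{ji}):
Γ^r_{r r} = 2*r/(1 - r^2)
Γ^r_{θ θ} = (r^3 + r)/(r^2 - 1)
Γ^θ_{r θ} = (-r^2 - 1)/(r^3 - r)
Ricci tensor (R_{ij} = R^k_{ikj}): R_{rr} = -4/(r^2 - 1)^2, R_{rθ} = 0, R_{θθ} = -4*r^2/(r^2 - 1)^2
Inverse metric: g^{rr} = (1 - r^2)^2/4, g^{θθ} = (1 - r^2)^2/(4*r^2)
R = g^{ij} R_{ij} = ((1 - r^2)^2/4)(-4/(r^2 - 1)^2) + ((1 - r^2)^2/(4*r^2))(-4*r^2/(r^2 - 1)^2) = -2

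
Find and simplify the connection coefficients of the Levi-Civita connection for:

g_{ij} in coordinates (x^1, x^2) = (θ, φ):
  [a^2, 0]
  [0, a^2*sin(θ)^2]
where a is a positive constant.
Using Γ^k_{ij} = (1/2) g^{km} (∂_i g_{mj} + ∂_j g_{mi} - ∂_m g_{ij}); the metric is diagonal, so only the m = k term contributes.
Non-zero symbols (using the symmetry Γ^k_{ij} = Γ^k_{ji}):
Γ^θ_{φ φ} = (1/2) g^{θθ} (∂_φ g_{θφ} + ∂_φ g_{θφ} - ∂_θ g_{φφ}) = (1/2)(1/a^2)((0) + (0) - (a^2*sin(2*θ))) = -sin(2*θ)/2
Γ^φ_{θ φ} = (1/2) g^{φφ} (∂_θ g_{φφ} + ∂_φ g_{φθ} - ∂_φ g_{θφ}) = (1/2)(1/(a^2*sin(θ)^2))((a^2*sin(2*θ)) + (0) - (0)) = 1/tan(θ)
All other Christoffel symbols are zero.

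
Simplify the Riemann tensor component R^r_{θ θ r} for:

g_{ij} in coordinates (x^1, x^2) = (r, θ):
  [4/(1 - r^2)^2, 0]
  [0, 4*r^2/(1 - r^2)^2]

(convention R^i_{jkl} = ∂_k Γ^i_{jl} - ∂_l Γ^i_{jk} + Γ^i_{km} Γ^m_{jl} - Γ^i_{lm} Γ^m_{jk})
Non-zero Christoffel symbols (Γ^k_{ij} = Γ^k_{ji}):
Γ^r_{r r} = 2*r/(1 - r^2)
Γ^r_{θ θ} = (r^3 + r)/(r^2 - 1)
Γ^θ_{r θ} = (-r^2 - 1)/(r^3 - r)
R^r_{θ θ r} = ∂_θ Γ^r_{θ r} - ∂_r Γ^r_{θ θ} + Γ^r_{θ m} Γ^m_{θ r} - Γ^r_{r m} Γ^m_{θ θ}
  = (0) - ((r^4 - 4*r^2 - 1)/(r^2 - 1)^2) + (-(r^2 + 1)^2/(r^2 - 1)^2) - (-2*r^2*(r^2 + 1)/(r^2 - 1)^2) = 4*r^2/(r^2 - 1)^2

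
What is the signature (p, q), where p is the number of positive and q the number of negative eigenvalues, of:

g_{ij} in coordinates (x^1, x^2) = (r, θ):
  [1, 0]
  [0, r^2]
The metric is diagonal, so its eigenvalues are the diagonal entries: 1, r^2 (at a generic point, where coordinate-dependent entries are positive).
2 positive, 0 negative.
(2, 0) - Riemannian (positive definite)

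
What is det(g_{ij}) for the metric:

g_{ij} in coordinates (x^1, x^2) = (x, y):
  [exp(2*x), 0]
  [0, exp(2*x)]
For a 2×2 metric: det(g) = g_{11}·g_{22} - g_{12}·g_{21}
= (exp(2*x))·(exp(2*x)) - (0)·(0)
= exp(4*x) - 0
det(g) = exp(4*x)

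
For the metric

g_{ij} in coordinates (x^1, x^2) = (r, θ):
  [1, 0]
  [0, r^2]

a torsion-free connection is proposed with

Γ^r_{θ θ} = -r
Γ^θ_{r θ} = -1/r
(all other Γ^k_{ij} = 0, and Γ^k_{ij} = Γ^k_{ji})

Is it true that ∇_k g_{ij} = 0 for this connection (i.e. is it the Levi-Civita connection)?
Using ∇_k g_{ij} = ∂_k g_{ij} - Γ^m_{ki} g_{mj} - Γ^m_{kj} g_{im}:
∇_θ g_{rθ} = (0) - (-r) - (-r) = 2*r ≠ 0
So the connection is not metric compatible (it is not the Levi-Civita connection).
No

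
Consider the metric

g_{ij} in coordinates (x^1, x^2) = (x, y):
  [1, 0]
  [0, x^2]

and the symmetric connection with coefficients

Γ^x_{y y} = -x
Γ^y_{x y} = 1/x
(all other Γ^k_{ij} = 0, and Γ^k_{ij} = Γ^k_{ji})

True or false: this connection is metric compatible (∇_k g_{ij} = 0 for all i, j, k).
Using ∇_k g_{ij} = ∂_k g_{ij} - Γ^m_{ki} g_{mj} - Γ^m_{kj} g_{im}:
e.g. ∇_x g_{yy} = (2*x) - (x) - (x) = 0
Every component ∇_k g_{ij} vanishes: the connection is metric compatible.
True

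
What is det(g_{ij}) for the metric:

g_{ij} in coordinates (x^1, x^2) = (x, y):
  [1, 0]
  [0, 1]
For a 2×2 metric: det(g) = g_{11}·g_{22} - g_{12}·g_{21}
= (1)·(1) - (0)·(0)
= 1 - 0
det(g) = 1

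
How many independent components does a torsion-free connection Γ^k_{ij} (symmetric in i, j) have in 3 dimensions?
Γ^k_{ij} has n choices for the upper index and n(n+1)/2 independent symmetric lower index pairs.
Total = 3 × 3×4/2 = 3 × 6 = 18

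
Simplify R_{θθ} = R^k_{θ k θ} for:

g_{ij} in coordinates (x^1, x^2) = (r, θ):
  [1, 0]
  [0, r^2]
Non-zero Christoffel symbols (Γ^k_{ij} = Γ^k_{ji}):
Γ^r_{θ θ} = -r
Γ^θ_{r θ} = 1/r
R^r_{θ r θ} = ∂_r Γ^r_{θ θ} - ∂_θ Γ^r_{θ r} + Γ^r_{r m} Γ^m_{θ θ} - Γ^r_{θ m} Γ^m_{θ r}
  = (-1) - (0) + (0) - (-1) = 0
R^θ_{θ θ θ} = 0 (a repeated index in an antisymmetric pair)
R_{θθ} = R^r_{θ r θ} + R^θ_{θ θ θ} = (0) + (0) = 0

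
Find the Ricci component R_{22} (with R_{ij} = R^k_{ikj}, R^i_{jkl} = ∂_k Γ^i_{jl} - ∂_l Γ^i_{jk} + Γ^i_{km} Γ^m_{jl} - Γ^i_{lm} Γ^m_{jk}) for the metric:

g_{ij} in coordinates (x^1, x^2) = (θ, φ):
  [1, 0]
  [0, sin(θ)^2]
Non-zero Christoffel symbols (Γ^k_{ij} = Γ^k_{ji}):
Γ^θ_{φ φ} = -sin(2*θ)/2
Γ^φ_{θ φ} = 1/tan(θ)
R^θ_{φ θ φ} = ∂_θ Γ^θ_{φ φ} - ∂_φ Γ^θ_{φ θ} + Γ^θ_{θ m} Γ^m_{φ φ} - Γ^θ_{φ m} Γ^m_{φ θ}
  = (-cos(2*θ)) - (0) + (0) - (-cos(θ)^2) = sin(θ)^2
R^φ_{φ φ φ} = 0 (a repeated index in an antisymmetric pair)
R_{φφ} = R^θ_{φ θ φ} + R^φ_{φ φ φ} = (sin(θ)^2) + (0) = sin(θ)^2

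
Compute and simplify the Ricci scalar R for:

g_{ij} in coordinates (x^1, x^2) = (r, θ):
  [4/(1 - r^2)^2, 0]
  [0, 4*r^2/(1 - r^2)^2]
Non-zero Christoffel symbols (Γ^k_{ij} = Γ^k_{ji}):
Γ^r_{r r} = 2*r/(1 - r^2)
Γ^r_{θ θ} = (r^3 + r)/(r^2 - 1)
Γ^θ_{r θ} = (-r^2 - 1)/(r^3 - r)
Ricci tensor (R_{ij} = R^k_{ikj}): R_{rr} = -4/(r^2 - 1)^2, R_{rθ} = 0, R_{θθ} = -4*r^2/(r^2 - 1)^2
Inverse metric: g^{rr} = (1 - r^2)^2/4, g^{θθ} = (1 - r^2)^2/(4*r^2)
R = g^{ij} R_{ij} = ((1 - r^2)^2/4)(-4/(r^2 - 1)^2) + ((1 - r^2)^2/(4*r^2))(-4*r^2/(r^2 - 1)^2) = -2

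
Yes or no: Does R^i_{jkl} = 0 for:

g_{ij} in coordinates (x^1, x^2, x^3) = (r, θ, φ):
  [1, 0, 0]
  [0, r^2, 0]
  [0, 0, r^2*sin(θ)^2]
Non-zero Christoffel symbols:
Γ^r_{θ θ} = -r
Γ^r_{φ φ} = -r*sin(θ)^2
Γ^θ_{r θ} = 1/r
Γ^θ_{φ φ} = -sin(2*θ)/2
Γ^φ_{r φ} = 1/r
Γ^φ_{θ φ} = 1/tan(θ)
Ricci tensor: R_{rr} = 0, R_{rθ} = 0, R_{rφ} = 0, R_{θθ} = 0, R_{θφ} = 0, R_{φφ} = 0
All R_{ij} vanish; in 3 dimensions the Riemann tensor is fully determined by the Ricci tensor, so R^i_{jkl} = 0: the metric is flat (curvilinear coordinates on flat space).
Yes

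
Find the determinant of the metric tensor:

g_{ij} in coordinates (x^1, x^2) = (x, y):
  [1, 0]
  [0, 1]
For a 2×2 metric: det(g) = g_{11}·g_{22} - g_{12}·g_{21}
= (1)·(1) - (0)·(0)
= 1 - 0
det(g) = 1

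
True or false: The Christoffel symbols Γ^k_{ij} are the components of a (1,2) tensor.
Under a change of coordinates Γ picks up an inhomogeneous term ∂²x/∂x'∂x'; e.g. Γ = 0 in Cartesian coordinates but Γ^r_{θθ} = -r in polar coordinates on the same flat plane.
False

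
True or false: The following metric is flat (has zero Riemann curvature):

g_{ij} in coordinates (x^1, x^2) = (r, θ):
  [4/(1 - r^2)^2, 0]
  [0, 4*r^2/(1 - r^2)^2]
Non-zero Christoffel symbols:
Γ^r_{r r} = 2*r/(1 - r^2)
Γ^r_{θ θ} = (r^3 + r)/(r^2 - 1)
Γ^θ_{r θ} = (-r^2 - 1)/(r^3 - r)
Ricci tensor: R_{rr} = -4/(r^2 - 1)^2, R_{rθ} = 0, R_{θθ} = -4*r^2/(r^2 - 1)^2
The Ricci tensor is non-zero, so the Riemann tensor is non-zero: not flat.
False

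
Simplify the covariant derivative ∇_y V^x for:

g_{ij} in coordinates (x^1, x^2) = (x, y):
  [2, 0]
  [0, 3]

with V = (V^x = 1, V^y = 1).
All Christoffel symbols are zero.
∇_y V^x = ∂_y V^x + Γ^x_{y j} V^j
  = (0) + (0)(1) + (0)(1)
  = 0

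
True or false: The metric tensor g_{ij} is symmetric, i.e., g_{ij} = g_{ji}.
By definition the metric is a symmetric bilinear form, g_{ij} = g_{ji}.
True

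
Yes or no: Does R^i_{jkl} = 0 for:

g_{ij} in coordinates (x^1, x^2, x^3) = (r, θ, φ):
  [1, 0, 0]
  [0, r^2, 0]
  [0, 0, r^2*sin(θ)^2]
Non-zero Christoffel symbols:
Γ^r_{θ θ} = -r
Γ^r_{φ φ} = -r*sin(θ)^2
Γ^θ_{r θ} = 1/r
Γ^θ_{φ φ} = -sin(2*θ)/2
Γ^φ_{r φ} = 1/r
Γ^φ_{θ φ} = 1/tan(θ)
Ricci tensor: R_{rr} = 0, R_{rθ} = 0, R_{rφ} = 0, R_{θθ} = 0, R_{θφ} = 0, R_{φφ} = 0
All R_{ij} vanish; in 3 dimensions the Riemann tensor is fully determined by the Ricci tensor, so R^i_{jkl} = 0: the metric is flat (curvilinear coordinates on flat space).
Yes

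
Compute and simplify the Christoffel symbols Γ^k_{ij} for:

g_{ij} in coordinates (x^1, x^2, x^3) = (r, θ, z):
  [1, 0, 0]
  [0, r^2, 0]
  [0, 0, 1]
Using Γ^k_{ij} = (1/2) g^{km} (∂_i g_{mj} + ∂_j g_{mi} - ∂_m g_{ij}); the metric is diagonal, so only the m = k term contributes.
Non-zero symbols (using the symmetry Γ^k_{ij} = Γ^k_{ji}):
Γ^r_{θ θ} = (1/2) g^{rr} (∂_θ g_{rθ} + ∂_θ g_{rθ} - ∂_r g_{θθ}) = (1/2)(1)((0) + (0) - (2*r)) = -r
Γ^θ_{r θ} = (1/2) g^{θθ} (∂_r g_{θθ} + ∂_θ g_{θr} - ∂_θ g_{rθ}) = (1/2)(1/r^2)((2*r) + (0) - (0)) = 1/r
All other Christoffel symbols are zero.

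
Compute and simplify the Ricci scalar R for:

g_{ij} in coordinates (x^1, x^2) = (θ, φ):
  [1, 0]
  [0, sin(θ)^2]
Non-zero Christoffel symbols (Γ^k_{ij} = Γ^k_{ji}):
Γ^θ_{φ φ} = -sin(2*θ)/2
Γ^φ_{θ φ} = 1/tan(θ)
Ricci tensor (R_{ij} = R^k_{ikj}): R_{θθ} = 1, R_{θφ} = 0, R_{φφ} = sin(θ)^2
Inverse metric: g^{θθ} = 1, g^{φφ} = 1/sin(θ)^2
R = g^{ij} R_{ij} = (1)(1) + (1/sin(θ)^2)(sin(θ)^2) = 2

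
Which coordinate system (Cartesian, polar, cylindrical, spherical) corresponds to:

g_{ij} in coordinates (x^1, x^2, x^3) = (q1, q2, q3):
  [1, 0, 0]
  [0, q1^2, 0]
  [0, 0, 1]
The line element ds^2 = dq1^2 + q1^2 dq2^2 + dq3^2 is dr^2 + r^2 dθ^2 + dz^2 with q1 = r, q2 = θ, q3 = z.
cylindrical coordinates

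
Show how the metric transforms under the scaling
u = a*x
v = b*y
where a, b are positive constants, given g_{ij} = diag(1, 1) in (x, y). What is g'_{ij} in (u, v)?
Invert the transformation: x = u/a, y = v/b
g'_{ij} = (∂x^k/∂x'^i)(∂x^l/∂x'^j) g_{kl}; with g_{kl} = δ_{kl} this is Σ_k (∂x^k/∂x'^i)(∂x^k/∂x'^j).
Jacobian: ∂x/∂u = 1/a, ∂x/∂v = 0, ∂y/∂u = 0, ∂y/∂v = 1/b
g'_{uu} = (1/a)(1/a) + (0)(0) = 1/a^2
g'_{uv} = (1/a)(0) + (0)(1/b) = 0
g'_{vv} = (0)(0) + (1/b)(1/b) = 1/b^2
g'_{ij} = diag(1/a^2, 1/b^2)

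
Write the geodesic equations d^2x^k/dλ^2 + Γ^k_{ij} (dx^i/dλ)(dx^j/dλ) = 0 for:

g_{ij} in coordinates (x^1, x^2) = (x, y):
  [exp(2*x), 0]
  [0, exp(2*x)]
Geodesic equation: d^2x^k/dλ^2 + Γ^k_{ij} (dx^i/dλ)(dx^j/dλ) = 0.
Non-zero Christoffel symbols:
Γ^x_{x x} = 1
Γ^x_{y y} = -1
Γ^y_{x y} = 1
Substituting (the symmetric pair Γ^k_{ij}, Γ^k_{ji} combines into a factor 2):
d^2x/dλ^2 + (dx/dλ)^2 - (dy/dλ)^2 = 0
d^2y/dλ^2 + 2 (dx/dλ)(dy/dλ) = 0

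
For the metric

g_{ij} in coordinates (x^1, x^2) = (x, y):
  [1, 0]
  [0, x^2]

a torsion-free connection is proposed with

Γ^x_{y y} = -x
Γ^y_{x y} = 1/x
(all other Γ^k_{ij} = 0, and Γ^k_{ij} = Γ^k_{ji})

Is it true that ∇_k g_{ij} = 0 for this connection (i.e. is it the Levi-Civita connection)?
Using ∇_k g_{ij} = ∂_k g_{ij} - Γ^m_{ki} g_{mj} - Γ^m_{kj} g_{im}:
e.g. ∇_x g_{yy} = (2*x) - (x) - (x) = 0
Every component ∇_k g_{ij} vanishes: the connection is metric compatible.
Yes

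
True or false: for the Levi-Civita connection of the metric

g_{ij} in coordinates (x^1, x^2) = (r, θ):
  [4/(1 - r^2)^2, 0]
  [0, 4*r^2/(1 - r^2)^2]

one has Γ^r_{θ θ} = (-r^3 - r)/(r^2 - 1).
Γ^r_{θ θ} = (1/2) g^{rr} (∂_θ g_{rθ} + ∂_θ g_{rθ} - ∂_r g_{θθ}) = (1/2)((1 - r^2)^2/4)((0) + (0) - (-8*(r^3 + r)/(r^2 - 1)^3)) = (r^3 + r)/(r^2 - 1)
This differs from the proposed value (-r^3 - r)/(r^2 - 1).
False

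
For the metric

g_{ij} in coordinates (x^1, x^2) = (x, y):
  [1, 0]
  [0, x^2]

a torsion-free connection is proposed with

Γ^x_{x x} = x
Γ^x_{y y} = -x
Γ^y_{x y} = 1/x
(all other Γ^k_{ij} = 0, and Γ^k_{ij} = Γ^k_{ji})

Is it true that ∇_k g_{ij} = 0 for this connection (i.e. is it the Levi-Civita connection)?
Using ∇_k g_{ij} = ∂_k g_{ij} - Γ^m_{ki} g_{mj} - Γ^m_{kj} g_{im}:
∇_x g_{xx} = (0) - (x) - (x) = -2*x ≠ 0
So the connection is not metric compatible (it is not the Levi-Civita connection).
No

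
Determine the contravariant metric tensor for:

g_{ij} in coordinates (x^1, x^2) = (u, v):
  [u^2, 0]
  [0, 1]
The metric is diagonal, so g^{ij} is diagonal with entries 1/g_{ii}: diag(1/(u^2), 1).
g^{ij}:
  [1/u^2, 0]
  [0, 1]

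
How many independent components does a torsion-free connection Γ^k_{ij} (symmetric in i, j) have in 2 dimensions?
Γ^k_{ij} has n choices for the upper index and n(n+1)/2 independent symmetric lower index pairs.
Total = 2 × 2×3/2 = 2 × 3 = 6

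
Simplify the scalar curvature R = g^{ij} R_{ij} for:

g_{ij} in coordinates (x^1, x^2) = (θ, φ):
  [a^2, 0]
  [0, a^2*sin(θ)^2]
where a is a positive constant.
Non-zero Christoffel symbols (Γ^k_{ij} = Γ^k_{ji}):
Γ^θ_{φ φ} = -sin(2*θ)/2
Γ^φ_{θ φ} = 1/tan(θ)
Ricci tensor (R_{ij} = R^k_{ikj}): R_{θθ} = 1, R_{θφ} = 0, R_{φφ} = sin(θ)^2
Inverse metric: g^{θθ} = 1/a^2, g^{φφ} = 1/(a^2*sin(θ)^2)
R = g^{ij} R_{ij} = (1/a^2)(1) + (1/(a^2*sin(θ)^2))(sin(θ)^2) = 2/a^2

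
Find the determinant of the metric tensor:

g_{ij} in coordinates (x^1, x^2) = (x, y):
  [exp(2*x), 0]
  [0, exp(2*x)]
For a 2×2 metric: det(g) = g_{11}·g_{22} - g_{12}·g_{21}
= (exp(2*x))·(exp(2*x)) - (0)·(0)
= exp(4*x) - 0
det(g) = exp(4*x)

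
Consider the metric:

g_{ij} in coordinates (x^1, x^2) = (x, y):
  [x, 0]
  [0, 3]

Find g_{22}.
With x^1 = x, x^2 = y, g_{22} = g_{yy} is the row-2, column-2 entry of the matrix.
g_{22} = 3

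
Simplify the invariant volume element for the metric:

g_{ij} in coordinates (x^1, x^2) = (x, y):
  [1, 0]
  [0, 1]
det(g) = 1
√|det(g)| = 1
Volume element: dV = 1 dx dy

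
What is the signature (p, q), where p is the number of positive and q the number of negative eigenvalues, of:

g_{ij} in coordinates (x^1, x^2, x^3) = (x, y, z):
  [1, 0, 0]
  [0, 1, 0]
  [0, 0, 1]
The metric is diagonal, so its eigenvalues are the diagonal entries: 1, 1, 1 (at a generic point, where coordinate-dependent entries are positive).
3 positive, 0 negative.
(3, 0) - Riemannian (positive definite)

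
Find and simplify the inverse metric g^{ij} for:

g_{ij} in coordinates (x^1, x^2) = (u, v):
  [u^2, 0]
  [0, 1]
The metric is diagonal, so g^{ij} is diagonal with entries 1/g_{ii}: diag(1/(u^2), 1).
g^{ij}:
  [1/u^2, 0]
  [0, 1]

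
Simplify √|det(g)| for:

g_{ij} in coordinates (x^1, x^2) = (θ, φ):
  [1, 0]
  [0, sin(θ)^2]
det(g) = sin(θ)^2
√|det(g)| = sin(θ) (taking 0 < θ < π so that |sin(θ)| = sin(θ))
Volume element: dV = sin(θ) dθ dφ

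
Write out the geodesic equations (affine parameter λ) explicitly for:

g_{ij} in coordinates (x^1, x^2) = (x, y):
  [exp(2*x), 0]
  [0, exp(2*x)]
Geodesic equation: d^2x^k/dλ^2 + Γ^k_{ij} (dx^i/dλ)(dx^j/dλ) = 0.
Non-zero Christoffel symbols:
Γ^x_{x x} = 1
Γ^x_{y y} = -1
Γ^y_{x y} = 1
Substituting (the symmetric pair Γ^k_{ij}, Γ^k_{ji} combines into a factor 2):
d^2x/dλ^2 + (dx/dλ)^2 - (dy/dλ)^2 = 0
d^2y/dλ^2 + 2 (dx/dλ)(dy/dλ) = 0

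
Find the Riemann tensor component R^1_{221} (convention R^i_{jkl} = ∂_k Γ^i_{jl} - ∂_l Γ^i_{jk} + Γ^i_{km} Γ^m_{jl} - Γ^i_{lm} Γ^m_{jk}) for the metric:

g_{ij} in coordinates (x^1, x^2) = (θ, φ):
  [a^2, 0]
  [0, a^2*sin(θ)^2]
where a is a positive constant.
Non-zero Christoffel symbols (Γ^k_{ij} = Γ^k_{ji}):
Γ^θ_{φ φ} = -sin(2*θ)/2
Γ^φ_{θ φ} = 1/tan(θ)
R^θ_{φ φ θ} = ∂_φ Γ^θ_{φ θ} - ∂_θ Γ^θ_{φ φ} + Γ^θ_{φ m} Γ^m_{φ θ} - Γ^θ_{θ m} Γ^m_{φ φ}
  = (0) - (-cos(2*θ)) + (-cos(θ)^2) - (0) = -sin(θ)^2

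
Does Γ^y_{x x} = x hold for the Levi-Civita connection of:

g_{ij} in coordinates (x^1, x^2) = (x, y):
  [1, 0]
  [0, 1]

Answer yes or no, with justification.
Γ^y_{x x} = (1/2) g^{yy} (∂_x g_{yx} + ∂_x g_{yx} - ∂_y g_{xx}) = (1/2)(1)((0) + (0) - (0)) = 0
This differs from the proposed value x.
No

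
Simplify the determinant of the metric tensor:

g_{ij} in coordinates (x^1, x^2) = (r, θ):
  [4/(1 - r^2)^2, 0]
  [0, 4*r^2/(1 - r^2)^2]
For a 2×2 metric: det(g) = g_{11}·g_{22} - g_{12}·g_{21}
= (4/(1 - r^2)^2)·(4*r^2/(1 - r^2)^2) - (0)·(0)
= 16*r^2/(1 - r^2)^4 - 0
det(g) = 16*r^2/(1 - r^2)^4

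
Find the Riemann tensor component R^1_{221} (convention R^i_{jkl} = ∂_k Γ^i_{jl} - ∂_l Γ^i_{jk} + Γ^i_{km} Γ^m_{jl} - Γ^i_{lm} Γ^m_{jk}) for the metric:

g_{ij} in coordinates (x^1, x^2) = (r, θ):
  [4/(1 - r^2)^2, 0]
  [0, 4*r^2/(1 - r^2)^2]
Non-zero Christoffel symbols (Γ^k_{ij} = Γ^k_{ji}):
Γ^r_{r r} = 2*r/(1 - r^2)
Γ^r_{θ θ} = (r^3 + r)/(r^2 - 1)
Γ^θ_{r θ} = (-r^2 - 1)/(r^3 - r)
R^r_{θ θ r} = ∂_θ Γ^r_{θ r} - ∂_r Γ^r_{θ θ} + Γ^r_{θ m} Γ^m_{θ r} - Γ^r_{r m} Γ^m_{θ θ}
  = (0) - ((r^4 - 4*r^2 - 1)/(r^2 - 1)^2) + (-(r^2 + 1)^2/(r^2 - 1)^2) - (-2*r^2*(r^2 + 1)/(r^2 - 1)^2) = 4*r^2/(r^2 - 1)^2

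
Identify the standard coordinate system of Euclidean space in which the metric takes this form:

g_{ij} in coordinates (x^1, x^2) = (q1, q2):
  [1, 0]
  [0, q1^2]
The line element ds^2 = dq1^2 + q1^2 dq2^2 is dr^2 + r^2 dθ^2 with q1 = r, q2 = θ.
polar coordinates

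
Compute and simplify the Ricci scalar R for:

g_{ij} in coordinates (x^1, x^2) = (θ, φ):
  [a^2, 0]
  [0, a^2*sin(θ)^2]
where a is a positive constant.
Non-zero Christoffel symbols (Γ^k_{ij} = Γ^k_{ji}):
Γ^θ_{φ φ} = -sin(2*θ)/2
Γ^φ_{θ φ} = 1/tan(θ)
Ricci tensor (R_{ij} = R^k_{ikj}): R_{θθ} = 1, R_{θφ} = 0, R_{φφ} = sin(θ)^2
Inverse metric: g^{θθ} = 1/a^2, g^{φφ} = 1/(a^2*sin(θ)^2)
R = g^{ij} R_{ij} = (1/a^2)(1) + (1/(a^2*sin(θ)^2))(sin(θ)^2) = 2/a^2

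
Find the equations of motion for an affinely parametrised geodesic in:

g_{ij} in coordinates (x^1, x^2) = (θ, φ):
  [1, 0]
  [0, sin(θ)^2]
Geodesic equation: d^2x^k/dλ^2 + Γ^k_{ij} (dx^i/dλ)(dx^j/dλ) = 0.
Non-zero Christoffel symbols:
Γ^θ_{φ φ} = -sin(2*θ)/2
Γ^φ_{θ φ} = 1/tan(θ)
Substituting (the symmetric pair Γ^k_{ij}, Γ^k_{ji} combines into a factor 2):
d^2θ/dλ^2 - (sin(2*θ)/2) (dφ/dλ)^2 = 0
d^2φ/dλ^2 + (2/tan(θ)) (dθ/dλ)(dφ/dλ) = 0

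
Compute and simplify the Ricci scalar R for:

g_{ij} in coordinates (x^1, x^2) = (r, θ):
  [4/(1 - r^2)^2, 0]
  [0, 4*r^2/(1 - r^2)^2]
Non-zero Christoffel symbols (Γ^k_{ij} = Γ^k_{ji}):
Γ^r_{r r} = 2*r/(1 - r^2)
Γ^r_{θ θ} = (r^3 + r)/(r^2 - 1)
Γ^θ_{r θ} = (-r^2 - 1)/(r^3 - r)
Ricci tensor (R_{ij} = R^k_{ikj}): R_{rr} = -4/(r^2 - 1)^2, R_{rθ} = 0, R_{θθ} = -4*r^2/(r^2 - 1)^2
Inverse metric: g^{rr} = (1 - r^2)^2/4, g^{θθ} = (1 - r^2)^2/(4*r^2)
R = g^{ij} R_{ij} = ((1 - r^2)^2/4)(-4/(r^2 - 1)^2) + ((1 - r^2)^2/(4*r^2))(-4*r^2/(r^2 - 1)^2) = -2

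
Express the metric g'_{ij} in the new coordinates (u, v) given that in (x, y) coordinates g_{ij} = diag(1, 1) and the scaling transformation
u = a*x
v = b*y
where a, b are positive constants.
Invert the transformation: x = u/a, y = v/b
g'_{ij} = (∂x^k/∂x'^i)(∂x^l/∂x'^j) g_{kl}; with g_{kl} = δ_{kl} this is Σ_k (∂x^k/∂x'^i)(∂x^k/∂x'^j).
Jacobian: ∂x/∂u = 1/a, ∂x/∂v = 0, ∂y/∂u = 0, ∂y/∂v = 1/b
g'_{uu} = (1/a)(1/a) + (0)(0) = 1/a^2
g'_{uv} = (1/a)(0) + (0)(1/b) = 0
g'_{vv} = (0)(0) + (1/b)(1/b) = 1/b^2
g'_{ij} = diag(1/a^2, 1/b^2)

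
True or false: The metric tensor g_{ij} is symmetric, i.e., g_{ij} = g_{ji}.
By definition the metric is a symmetric bilinear form, g_{ij} = g_{ji}.
True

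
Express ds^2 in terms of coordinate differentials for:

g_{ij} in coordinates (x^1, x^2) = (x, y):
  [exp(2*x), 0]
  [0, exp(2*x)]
ds^2 = g_{ij} dx^i dx^j; only the non-zero components contribute.
ds^2 = exp(2*x) dx^2 + exp(2*x) dy^2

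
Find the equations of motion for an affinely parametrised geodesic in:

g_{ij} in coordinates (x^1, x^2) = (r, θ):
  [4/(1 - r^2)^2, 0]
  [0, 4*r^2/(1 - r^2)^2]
Geodesic equation: d^2x^k/dλ^2 + Γ^k_{ij} (dx^i/dλ)(dx^j/dλ) = 0.
Non-zero Christoffel symbols:
Γ^r_{r r} = 2*r/(1 - r^2)
Γ^r_{θ θ} = (r^3 + r)/(r^2 - 1)
Γ^θ_{r θ} = (-r^2 - 1)/(r^3 - r)
Substituting (the symmetric pair Γ^k_{ij}, Γ^k_{ji} combines into a factor 2):
d^2r/dλ^2 + (2*r/(1 - r^2)) (dr/dλ)^2 + ((r^3 + r)/(r^2 - 1)) (dθ/dλ)^2 = 0
d^2θ/dλ^2 + ((-2*r^2 - 2)/(r^3 - r)) (dr/dλ)(dθ/dλ) = 0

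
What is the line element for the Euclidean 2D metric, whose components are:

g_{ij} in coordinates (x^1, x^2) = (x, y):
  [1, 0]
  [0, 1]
ds^2 = g_{ij} dx^i dx^j; only the non-zero components contribute.
ds^2 = dx^2 + dy^2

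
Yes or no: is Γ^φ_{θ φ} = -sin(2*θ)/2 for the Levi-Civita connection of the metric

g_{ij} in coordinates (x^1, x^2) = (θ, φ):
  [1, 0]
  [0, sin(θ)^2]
Γ^φ_{θ φ} = (1/2) g^{φφ} (∂_θ g_{φφ} + ∂_φ g_{φθ} - ∂_φ g_{θφ}) = (1/2)(1/sin(θ)^2)((sin(2*θ)) + (0) - (0)) = 1/tan(θ)
This differs from the proposed value -sin(2*θ)/2.
No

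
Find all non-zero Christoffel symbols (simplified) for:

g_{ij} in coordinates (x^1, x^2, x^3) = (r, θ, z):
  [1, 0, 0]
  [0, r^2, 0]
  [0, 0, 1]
Using Γ^k_{ij} = (1/2) g^{km} (∂_i g_{mj} + ∂_j g_{mi} - ∂_m g_{ij}); the metric is diagonal, so only the m = k term contributes.
Non-zero symbols (using the symmetry Γ^k_{ij} = Γ^k_{ji}):
Γ^r_{θ θ} = (1/2) g^{rr} (∂_θ g_{rθ} + ∂_θ g_{rθ} - ∂_r g_{θθ}) = (1/2)(1)((0) + (0) - (2*r)) = -r
Γ^θ_{r θ} = (1/2) g^{θθ} (∂_r g_{θθ} + ∂_θ g_{θr} - ∂_θ g_{rθ}) = (1/2)(1/r^2)((2*r) + (0) - (0)) = 1/r
All other Christoffel symbols are zero.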